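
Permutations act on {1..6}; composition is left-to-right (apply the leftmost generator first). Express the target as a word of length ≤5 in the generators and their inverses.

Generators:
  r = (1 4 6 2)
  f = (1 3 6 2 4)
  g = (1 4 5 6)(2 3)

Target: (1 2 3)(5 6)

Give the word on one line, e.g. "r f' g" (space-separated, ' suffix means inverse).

g' r' r' r'

  after g': (1 6 5 4)(2 3)
  after r': (1 4 2 3 6 5)
  after r': (2 3 4 6 5)
  after r': (1 2 3)(5 6)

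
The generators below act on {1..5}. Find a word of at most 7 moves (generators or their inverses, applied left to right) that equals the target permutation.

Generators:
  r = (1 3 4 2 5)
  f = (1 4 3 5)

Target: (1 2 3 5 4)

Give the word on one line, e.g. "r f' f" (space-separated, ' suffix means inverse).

r' f' r' f r

  after r': (1 5 2 4 3)
  after f': (1 3 5 2)
  after r': (2 5 4 3)
  after f: (1 4 5 3 2)
  after r: (1 2 3 5 4)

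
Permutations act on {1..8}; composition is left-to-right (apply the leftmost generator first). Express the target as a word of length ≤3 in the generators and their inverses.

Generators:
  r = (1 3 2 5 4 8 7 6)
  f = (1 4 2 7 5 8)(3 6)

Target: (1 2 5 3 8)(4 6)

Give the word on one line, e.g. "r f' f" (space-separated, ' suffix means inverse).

f' r f'

  after f': (1 8 5 7 2 4)(3 6)
  after r: (1 7 5 6 2 8 4 3)
  after f': (1 2 5 3 8)(4 6)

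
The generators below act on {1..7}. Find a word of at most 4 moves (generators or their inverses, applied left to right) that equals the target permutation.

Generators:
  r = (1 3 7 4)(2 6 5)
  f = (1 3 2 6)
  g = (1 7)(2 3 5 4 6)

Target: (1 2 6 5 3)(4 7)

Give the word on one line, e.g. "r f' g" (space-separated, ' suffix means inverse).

  after r': (1 4 7 3)(2 5 6)
  after g: (1 6 3 7 5 2 4)
  after g: (1 2 6 5 3)(4 7)

r' g g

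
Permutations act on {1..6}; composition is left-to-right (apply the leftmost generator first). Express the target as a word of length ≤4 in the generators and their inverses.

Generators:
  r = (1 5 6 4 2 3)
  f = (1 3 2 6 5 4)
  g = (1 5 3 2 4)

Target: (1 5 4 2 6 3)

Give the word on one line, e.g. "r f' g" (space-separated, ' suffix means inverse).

  after g: (1 5 3 2 4)
  after r': (2 6 5)(3 4)
  after g: (1 5 4 2 6 3)

g r' g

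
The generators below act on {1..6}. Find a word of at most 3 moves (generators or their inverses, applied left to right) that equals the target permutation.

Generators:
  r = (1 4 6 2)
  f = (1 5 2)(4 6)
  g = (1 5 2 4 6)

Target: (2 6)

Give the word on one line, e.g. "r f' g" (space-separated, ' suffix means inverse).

  after f: (1 5 2)(4 6)
  after g': (2 6)

f g'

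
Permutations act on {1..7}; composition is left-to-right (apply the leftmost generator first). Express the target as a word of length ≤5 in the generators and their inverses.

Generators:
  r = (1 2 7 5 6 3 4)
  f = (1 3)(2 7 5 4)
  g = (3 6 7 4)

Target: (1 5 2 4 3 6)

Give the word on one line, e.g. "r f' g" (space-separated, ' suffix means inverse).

r' f f g' r'

  after r': (1 4 3 6 5 7 2)
  after f: (1 2 3 6 4)
  after f: (1 7 5 4 3 6 2)
  after g': (1 6 2)(5 7)
  after r': (1 5 2 4 3 6)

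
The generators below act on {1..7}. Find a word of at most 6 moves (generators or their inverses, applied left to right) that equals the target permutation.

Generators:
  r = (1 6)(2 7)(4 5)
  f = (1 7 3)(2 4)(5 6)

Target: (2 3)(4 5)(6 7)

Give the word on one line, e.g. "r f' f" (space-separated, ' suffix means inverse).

f f r f' f'

  after f: (1 7 3)(2 4)(5 6)
  after f: (1 3 7)
  after r: (1 3 2 7 6)(4 5)
  after f': (1 7 5 2)(3 4 6)
  after f': (2 3)(4 5)(6 7)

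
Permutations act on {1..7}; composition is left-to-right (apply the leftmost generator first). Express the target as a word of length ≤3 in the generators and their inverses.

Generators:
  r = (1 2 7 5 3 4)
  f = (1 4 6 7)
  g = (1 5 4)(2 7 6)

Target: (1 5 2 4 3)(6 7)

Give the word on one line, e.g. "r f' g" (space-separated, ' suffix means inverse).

  after r': (1 4 3 5 7 2)
  after g: (2 5 6)(3 4)
  after g: (1 5 2 4 3)(6 7)

r' g g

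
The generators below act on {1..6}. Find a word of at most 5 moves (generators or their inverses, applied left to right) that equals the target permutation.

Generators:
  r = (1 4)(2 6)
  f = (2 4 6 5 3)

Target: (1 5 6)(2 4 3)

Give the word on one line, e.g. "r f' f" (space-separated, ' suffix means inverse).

f' r f f

  after f': (2 3 5 6 4)
  after r: (1 4 6)(2 3 5)
  after f: (1 6)(4 5)
  after f: (1 5 6)(2 4 3)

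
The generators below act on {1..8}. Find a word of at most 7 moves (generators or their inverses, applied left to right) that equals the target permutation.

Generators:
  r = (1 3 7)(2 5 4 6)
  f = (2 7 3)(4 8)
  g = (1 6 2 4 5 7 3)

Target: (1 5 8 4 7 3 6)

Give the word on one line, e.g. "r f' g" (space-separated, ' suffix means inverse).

  after r: (1 3 7)(2 5 4 6)
  after f: (1 2 5 8 4 6 7)
  after r: (1 5 8 6)(2 4)(3 7)
  after r: (1 4 5 8 2 6 3)
  after g: (1 5 8 4 7 3 6)

r f r r g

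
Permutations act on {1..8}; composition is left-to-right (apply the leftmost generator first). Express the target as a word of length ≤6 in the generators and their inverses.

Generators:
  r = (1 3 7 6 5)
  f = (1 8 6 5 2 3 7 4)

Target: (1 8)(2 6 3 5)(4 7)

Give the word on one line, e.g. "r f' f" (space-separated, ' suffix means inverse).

  after f: (1 8 6 5 2 3 7 4)
  after r': (1 8 7 4 5 2)
  after r': (1 8 3)(2 5)(4 6 7)
  after r': (1 8)(2 6 3 5)(4 7)

f r' r' r'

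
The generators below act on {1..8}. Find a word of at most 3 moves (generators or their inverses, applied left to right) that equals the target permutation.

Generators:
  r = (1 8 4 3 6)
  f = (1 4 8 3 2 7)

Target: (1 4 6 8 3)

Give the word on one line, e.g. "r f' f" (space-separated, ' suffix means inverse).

r r

  after r: (1 8 4 3 6)
  after r: (1 4 6 8 3)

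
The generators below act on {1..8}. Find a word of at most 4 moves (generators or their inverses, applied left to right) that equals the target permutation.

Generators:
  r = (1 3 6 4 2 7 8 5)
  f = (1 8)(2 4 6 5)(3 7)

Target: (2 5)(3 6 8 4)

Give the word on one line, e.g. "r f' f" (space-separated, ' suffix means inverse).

f' r' f r'

  after f': (1 8)(2 5 6 4)(3 7)
  after r': (1 7)(2 8 5 3)
  after f: (1 3 4 6 5 7 8 2)
  after r': (2 5)(3 6 8 4)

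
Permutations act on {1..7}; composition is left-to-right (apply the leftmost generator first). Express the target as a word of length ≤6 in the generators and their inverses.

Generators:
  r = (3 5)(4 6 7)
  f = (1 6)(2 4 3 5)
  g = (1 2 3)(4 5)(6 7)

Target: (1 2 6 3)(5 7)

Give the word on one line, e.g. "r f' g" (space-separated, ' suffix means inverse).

g' f g f g'

  after g': (1 3 2)(4 5)(6 7)
  after f: (1 5 3 4 2 6 7)
  after g: (1 4 3 5)(2 7)
  after f: (1 3 2 7 4 5 6)
  after g': (1 2 6 3)(5 7)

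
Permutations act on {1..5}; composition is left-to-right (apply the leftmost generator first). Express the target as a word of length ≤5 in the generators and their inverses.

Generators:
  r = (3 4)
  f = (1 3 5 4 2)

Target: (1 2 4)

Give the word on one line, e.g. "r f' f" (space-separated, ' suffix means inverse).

  after f: (1 3 5 4 2)
  after r: (1 4 2)(3 5)
  after f: (1 2 3 4)
  after r: (1 2 4)

f r f r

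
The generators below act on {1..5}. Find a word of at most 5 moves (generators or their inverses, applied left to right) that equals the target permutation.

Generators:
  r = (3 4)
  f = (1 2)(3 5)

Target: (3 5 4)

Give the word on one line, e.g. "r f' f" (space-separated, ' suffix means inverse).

  after r': (3 4)
  after f: (1 2)(3 4 5)
  after r: (1 2)(4 5)
  after f': (3 5 4)

r' f r f'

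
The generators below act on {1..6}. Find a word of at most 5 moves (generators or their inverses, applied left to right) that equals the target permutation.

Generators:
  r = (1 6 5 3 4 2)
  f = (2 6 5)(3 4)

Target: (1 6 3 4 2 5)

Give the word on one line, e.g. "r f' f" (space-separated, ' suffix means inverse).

  after f': (2 5 6)(3 4)
  after r': (1 2 6 4 5)
  after f: (1 6 3 4 2 5)

f' r' f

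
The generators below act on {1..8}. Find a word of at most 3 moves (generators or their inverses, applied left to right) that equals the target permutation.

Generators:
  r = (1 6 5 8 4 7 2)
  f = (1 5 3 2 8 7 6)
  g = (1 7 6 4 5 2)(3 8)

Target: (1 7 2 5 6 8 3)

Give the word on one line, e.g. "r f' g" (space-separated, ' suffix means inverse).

f' f'

  after f': (1 6 7 8 2 3 5)
  after f': (1 7 2 5 6 8 3)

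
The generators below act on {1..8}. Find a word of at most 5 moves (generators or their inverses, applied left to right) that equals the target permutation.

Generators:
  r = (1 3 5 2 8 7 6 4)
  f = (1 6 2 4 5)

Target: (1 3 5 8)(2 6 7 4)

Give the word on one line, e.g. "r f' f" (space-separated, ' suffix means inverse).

  after f: (1 6 2 4 5)
  after f: (1 2 5 6 4)
  after r': (1 5 7 8 2 3)
  after r': (1 3 4 6 7 2)(5 8)
  after f: (1 3 5 8)(2 6 7 4)

f f r' r' f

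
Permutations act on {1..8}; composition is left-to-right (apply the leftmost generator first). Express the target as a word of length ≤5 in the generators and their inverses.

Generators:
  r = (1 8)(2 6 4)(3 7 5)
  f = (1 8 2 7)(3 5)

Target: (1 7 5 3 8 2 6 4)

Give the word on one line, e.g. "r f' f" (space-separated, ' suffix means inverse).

  after r: (1 8)(2 6 4)(3 7 5)
  after f: (1 2 6 4 7 3)
  after f: (1 7 5 3 8 2 6 4)

r f f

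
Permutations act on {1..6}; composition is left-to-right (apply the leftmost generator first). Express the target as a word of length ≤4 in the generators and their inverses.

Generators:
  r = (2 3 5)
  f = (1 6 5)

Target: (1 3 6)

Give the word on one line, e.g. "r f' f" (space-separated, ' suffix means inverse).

  after r': (2 5 3)
  after r': (2 3 5)
  after f': (1 5 2 3 6)
  after r': (1 3 6)

r' r' f' r'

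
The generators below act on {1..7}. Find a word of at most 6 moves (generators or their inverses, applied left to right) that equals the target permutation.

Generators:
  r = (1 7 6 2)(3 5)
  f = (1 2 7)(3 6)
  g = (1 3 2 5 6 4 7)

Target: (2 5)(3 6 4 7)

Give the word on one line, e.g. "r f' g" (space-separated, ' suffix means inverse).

f f r' g' r'

  after f: (1 2 7)(3 6)
  after f: (1 7 2)
  after r': (3 5)(6 7)
  after g': (1 7 5)(2 3)(4 6)
  after r': (2 5)(3 6 4 7)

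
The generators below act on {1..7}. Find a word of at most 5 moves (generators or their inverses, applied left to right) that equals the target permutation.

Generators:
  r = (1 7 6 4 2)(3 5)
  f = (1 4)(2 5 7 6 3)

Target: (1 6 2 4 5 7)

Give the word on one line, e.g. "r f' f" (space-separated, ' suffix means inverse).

r' f' f'

  after r': (1 2 4 6 7)(3 5)
  after f': (1 3 2)(4 7)(5 6)
  after f': (1 6 2 4 5 7)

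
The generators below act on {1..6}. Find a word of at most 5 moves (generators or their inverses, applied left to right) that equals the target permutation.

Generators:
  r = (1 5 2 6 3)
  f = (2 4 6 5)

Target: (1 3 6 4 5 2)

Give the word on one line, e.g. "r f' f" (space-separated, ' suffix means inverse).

  after f': (2 5 6 4)
  after r: (1 5 3)(4 6)
  after r: (1 2 6 4 3 5)
  after r: (1 6 4)(2 3)
  after r: (1 3 6 4 5 2)

f' r r r r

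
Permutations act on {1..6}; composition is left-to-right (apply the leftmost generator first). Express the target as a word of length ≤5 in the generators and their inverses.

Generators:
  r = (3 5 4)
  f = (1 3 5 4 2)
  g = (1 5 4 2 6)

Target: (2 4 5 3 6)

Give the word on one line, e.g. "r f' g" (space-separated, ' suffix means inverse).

f r' f' g'

  after f: (1 3 5 4 2)
  after r': (1 4 2)
  after f': (1 5 3)
  after g': (2 4 5 3 6)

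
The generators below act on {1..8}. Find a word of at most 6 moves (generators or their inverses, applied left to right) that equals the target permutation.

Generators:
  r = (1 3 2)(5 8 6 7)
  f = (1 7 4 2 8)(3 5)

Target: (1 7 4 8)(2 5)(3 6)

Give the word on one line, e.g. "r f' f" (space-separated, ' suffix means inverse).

  after r: (1 3 2)(5 8 6 7)
  after f': (1 5 2 8 6)(3 4 7)
  after f': (1 3 7 5 4)(6 8)
  after r': (2 3 6 5 4)
  after f: (1 7 4 8)(2 5)(3 6)

r f' f' r' f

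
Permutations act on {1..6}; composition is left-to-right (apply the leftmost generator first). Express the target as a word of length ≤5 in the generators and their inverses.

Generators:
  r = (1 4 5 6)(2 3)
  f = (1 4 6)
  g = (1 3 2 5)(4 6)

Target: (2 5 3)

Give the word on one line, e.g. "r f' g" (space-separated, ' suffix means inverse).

  after r': (1 6 5 4)(2 3)
  after r': (1 5)(4 6)
  after g: (2 5 3)

r' r' g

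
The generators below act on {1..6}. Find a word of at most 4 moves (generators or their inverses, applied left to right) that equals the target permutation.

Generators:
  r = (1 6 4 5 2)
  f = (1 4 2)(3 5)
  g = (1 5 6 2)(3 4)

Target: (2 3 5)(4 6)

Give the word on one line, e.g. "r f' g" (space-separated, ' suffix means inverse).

  after r': (1 2 5 4 6)
  after f: (2 3 5)(4 6)

r' f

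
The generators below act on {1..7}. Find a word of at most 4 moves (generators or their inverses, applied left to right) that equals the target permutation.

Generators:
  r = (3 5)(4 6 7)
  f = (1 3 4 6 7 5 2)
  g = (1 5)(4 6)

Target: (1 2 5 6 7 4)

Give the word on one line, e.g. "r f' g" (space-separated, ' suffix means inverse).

r' g f g'

  after r': (3 5)(4 7 6)
  after g: (1 5 3)(4 7)
  after f: (1 2)(4 5)(6 7)
  after g': (1 2 5 6 7 4)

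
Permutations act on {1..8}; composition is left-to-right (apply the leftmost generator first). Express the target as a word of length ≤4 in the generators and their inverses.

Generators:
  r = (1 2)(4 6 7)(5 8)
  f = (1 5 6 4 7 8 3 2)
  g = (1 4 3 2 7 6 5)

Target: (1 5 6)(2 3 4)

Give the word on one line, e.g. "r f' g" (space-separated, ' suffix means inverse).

r r g'

  after r: (1 2)(4 6 7)(5 8)
  after r: (4 7 6)
  after g': (1 5 6)(2 3 4)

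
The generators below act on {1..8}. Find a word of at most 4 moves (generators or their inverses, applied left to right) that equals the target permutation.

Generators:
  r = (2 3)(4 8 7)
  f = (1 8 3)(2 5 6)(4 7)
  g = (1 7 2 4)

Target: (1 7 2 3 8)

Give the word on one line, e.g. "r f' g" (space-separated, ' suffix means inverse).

  after g: (1 7 2 4)
  after r': (1 8 4)(2 7 3)
  after g: (1 8)(3 4 7)
  after r: (1 7 2 3 8)

g r' g r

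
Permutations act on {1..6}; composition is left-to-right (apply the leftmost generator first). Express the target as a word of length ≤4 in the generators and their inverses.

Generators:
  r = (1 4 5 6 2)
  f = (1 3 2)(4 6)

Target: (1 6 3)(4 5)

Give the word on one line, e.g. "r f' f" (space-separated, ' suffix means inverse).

r r f r

  after r: (1 4 5 6 2)
  after r: (1 5 2 4 6)
  after f: (1 5)(2 6 3)
  after r: (1 6 3)(4 5)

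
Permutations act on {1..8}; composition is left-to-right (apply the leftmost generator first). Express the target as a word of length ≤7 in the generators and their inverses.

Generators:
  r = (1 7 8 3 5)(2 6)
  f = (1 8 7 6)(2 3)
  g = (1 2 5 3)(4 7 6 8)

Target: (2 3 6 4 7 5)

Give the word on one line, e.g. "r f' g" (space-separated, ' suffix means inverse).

r' g' f f g'

  after r': (1 5 3 8 7)(2 6)
  after g': (1 2 7 3 6)(4 8)
  after f: (1 3)(2 6 8 4 7)
  after f: (1 2)(3 8 4 6 7)
  after g': (2 3 6 4 7 5)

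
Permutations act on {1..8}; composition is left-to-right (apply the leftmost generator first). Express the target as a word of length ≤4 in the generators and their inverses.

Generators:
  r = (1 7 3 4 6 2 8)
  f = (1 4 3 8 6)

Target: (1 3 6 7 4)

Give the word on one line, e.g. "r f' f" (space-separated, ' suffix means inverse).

f r' f' r'

  after f: (1 4 3 8 6)
  after r': (1 3 2 6 8 4 7)
  after f': (1 4 7 6 3 2 8)
  after r': (1 3 6 7 4)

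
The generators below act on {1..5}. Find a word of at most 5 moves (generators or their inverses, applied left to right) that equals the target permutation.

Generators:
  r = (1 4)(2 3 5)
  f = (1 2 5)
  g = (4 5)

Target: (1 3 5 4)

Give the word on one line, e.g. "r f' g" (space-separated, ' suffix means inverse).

  after f': (1 5 2)
  after r: (1 2 4)(3 5)
  after r: (1 3 2)
  after g: (1 3 2)(4 5)
  after f: (1 3 5 4)

f' r r g f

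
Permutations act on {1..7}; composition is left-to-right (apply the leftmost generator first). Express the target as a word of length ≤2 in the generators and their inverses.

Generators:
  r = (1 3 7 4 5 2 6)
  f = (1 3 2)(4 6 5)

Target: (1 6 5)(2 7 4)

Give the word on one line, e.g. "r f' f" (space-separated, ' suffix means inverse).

f' r

  after f': (1 2 3)(4 5 6)
  after r: (1 6 5)(2 7 4)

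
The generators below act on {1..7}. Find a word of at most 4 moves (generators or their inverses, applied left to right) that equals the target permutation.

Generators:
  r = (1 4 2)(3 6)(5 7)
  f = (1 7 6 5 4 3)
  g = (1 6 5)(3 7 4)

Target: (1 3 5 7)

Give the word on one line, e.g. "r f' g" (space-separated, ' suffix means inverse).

  after f: (1 7 6 5 4 3)
  after g: (1 4 7 5 3 6)
  after g: (1 3 5 7)

f g g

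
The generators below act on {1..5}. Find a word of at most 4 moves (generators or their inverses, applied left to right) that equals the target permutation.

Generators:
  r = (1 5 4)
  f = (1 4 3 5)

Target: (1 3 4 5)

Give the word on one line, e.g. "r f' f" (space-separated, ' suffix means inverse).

r' f r' r'

  after r': (1 4 5)
  after f: (1 3 5 4)
  after r': (1 3)
  after r': (1 3 4 5)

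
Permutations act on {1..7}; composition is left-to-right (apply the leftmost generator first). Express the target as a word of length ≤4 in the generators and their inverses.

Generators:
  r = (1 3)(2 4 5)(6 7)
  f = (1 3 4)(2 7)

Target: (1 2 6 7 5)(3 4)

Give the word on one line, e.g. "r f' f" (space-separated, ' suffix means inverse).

f' r' f' f'

  after f': (1 4 3)(2 7)
  after r': (1 2 6 7 5 4)
  after f': (1 7 5 3)(2 6)
  after f': (1 2 6 7 5)(3 4)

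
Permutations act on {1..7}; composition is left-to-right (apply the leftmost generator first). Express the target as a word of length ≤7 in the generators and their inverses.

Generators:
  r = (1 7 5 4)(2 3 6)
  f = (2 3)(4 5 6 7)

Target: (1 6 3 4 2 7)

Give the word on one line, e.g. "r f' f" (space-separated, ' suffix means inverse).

r' r' f' r' f

  after r': (1 4 5 7)(2 6 3)
  after r': (1 5)(2 3 6)(4 7)
  after f': (1 4 6 3 5)
  after r': (1 5 4 3 7)(2 6)
  after f: (1 6 3 4 2 7)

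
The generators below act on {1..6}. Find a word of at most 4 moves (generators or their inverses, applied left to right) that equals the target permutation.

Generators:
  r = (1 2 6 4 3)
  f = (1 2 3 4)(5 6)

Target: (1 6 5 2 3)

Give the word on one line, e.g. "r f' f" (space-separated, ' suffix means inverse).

f' r'

  after f': (1 4 3 2)(5 6)
  after r': (1 6 5 2 3)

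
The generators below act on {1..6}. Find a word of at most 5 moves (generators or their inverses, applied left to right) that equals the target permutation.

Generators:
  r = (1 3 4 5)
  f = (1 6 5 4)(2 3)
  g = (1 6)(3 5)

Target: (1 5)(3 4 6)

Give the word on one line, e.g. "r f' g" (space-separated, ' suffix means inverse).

g r r g r'

  after g: (1 6)(3 5)
  after r: (1 6 3)(4 5)
  after r: (1 6 4)
  after g: (3 5)(4 6)
  after r': (1 5)(3 4 6)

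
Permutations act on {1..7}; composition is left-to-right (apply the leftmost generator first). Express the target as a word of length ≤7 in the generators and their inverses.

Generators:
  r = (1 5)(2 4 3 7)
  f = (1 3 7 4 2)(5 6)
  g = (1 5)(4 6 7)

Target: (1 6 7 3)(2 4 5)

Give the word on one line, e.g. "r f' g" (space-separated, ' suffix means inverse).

  after r: (1 5)(2 4 3 7)
  after f': (1 6 5 2 7 4)
  after r': (1 6)(2 3 4 5 7)
  after f: (1 5 4 6 3 2 7)
  after f: (1 6 7 3)(2 4 5)

r f' r' f f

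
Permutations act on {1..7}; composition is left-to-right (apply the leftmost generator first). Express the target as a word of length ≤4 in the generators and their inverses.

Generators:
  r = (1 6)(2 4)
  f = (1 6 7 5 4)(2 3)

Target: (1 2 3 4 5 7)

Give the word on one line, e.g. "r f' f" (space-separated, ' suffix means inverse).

f' r'

  after f': (1 4 5 7 6)(2 3)
  after r': (1 2 3 4 5 7)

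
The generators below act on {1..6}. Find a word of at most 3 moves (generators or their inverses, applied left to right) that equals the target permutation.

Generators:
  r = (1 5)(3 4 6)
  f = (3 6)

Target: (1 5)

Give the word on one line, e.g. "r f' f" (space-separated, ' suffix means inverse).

r' r' r'

  after r': (1 5)(3 6 4)
  after r': (3 4 6)
  after r': (1 5)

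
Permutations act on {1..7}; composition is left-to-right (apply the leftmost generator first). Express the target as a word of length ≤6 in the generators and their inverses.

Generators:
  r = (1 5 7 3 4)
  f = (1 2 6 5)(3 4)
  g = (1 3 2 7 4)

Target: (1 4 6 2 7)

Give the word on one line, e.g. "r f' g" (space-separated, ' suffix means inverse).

g' r' f f f

  after g': (1 4 7 2 3)
  after r': (1 3 4 5)(2 7)
  after f: (1 4)(2 7 6 5)
  after f: (1 3 4 2 7 5 6)
  after f: (1 4 6 2 7)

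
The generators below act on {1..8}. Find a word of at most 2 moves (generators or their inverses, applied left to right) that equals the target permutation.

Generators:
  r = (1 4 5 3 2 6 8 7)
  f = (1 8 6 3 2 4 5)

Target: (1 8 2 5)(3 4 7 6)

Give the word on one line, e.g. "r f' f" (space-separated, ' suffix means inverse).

  after r': (1 7 8 6 2 3 5 4)
  after r': (1 8 2 5)(3 4 7 6)

r' r'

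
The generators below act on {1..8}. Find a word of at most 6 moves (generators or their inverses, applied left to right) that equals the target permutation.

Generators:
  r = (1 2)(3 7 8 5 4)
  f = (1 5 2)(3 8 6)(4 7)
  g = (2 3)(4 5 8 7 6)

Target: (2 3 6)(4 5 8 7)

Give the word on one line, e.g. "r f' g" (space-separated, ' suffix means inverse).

  after r': (1 2)(3 4 5 8 7)
  after f: (2 5 6 3 7 8 4)
  after g: (2 8 5 4 3 6)
  after r': (1 2 7 3 6)
  after r': (2 3 6)(4 5 8 7)

r' f g r' r'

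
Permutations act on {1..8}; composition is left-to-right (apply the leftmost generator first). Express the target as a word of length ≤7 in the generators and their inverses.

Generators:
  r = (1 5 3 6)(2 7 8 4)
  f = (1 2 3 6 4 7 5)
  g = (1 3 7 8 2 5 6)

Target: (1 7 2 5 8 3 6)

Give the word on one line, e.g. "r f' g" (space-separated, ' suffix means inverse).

  after r: (1 5 3 6)(2 7 8 4)
  after f: (2 5 6)(3 4)(7 8)
  after f: (1 2)(3 7 8 5 4 6)
  after f: (1 3 5 7 8)
  after g: (1 7 2 5 8 3 6)

r f f f g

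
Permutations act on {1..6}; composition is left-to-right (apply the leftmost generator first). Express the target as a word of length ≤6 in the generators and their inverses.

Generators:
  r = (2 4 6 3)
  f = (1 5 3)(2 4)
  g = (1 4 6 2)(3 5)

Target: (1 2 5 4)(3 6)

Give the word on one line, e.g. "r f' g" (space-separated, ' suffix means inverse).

g f g' g' r'

  after g: (1 4 6 2)(3 5)
  after f: (1 2 5)(4 6)
  after g': (1 6)(2 3 5)
  after g': (1 4)(2 5 6)
  after r': (1 2 5 4)(3 6)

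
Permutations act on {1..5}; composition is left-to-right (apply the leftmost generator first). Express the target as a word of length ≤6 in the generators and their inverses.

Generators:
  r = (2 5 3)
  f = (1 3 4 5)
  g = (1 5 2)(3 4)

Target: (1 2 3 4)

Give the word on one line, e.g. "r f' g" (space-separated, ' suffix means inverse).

  after g': (1 2 5)(3 4)
  after r: (1 5)(2 3 4)
  after g': (2 4 5)
  after f: (1 3 4)(2 5)
  after r: (1 2 3 4)

g' r g' f r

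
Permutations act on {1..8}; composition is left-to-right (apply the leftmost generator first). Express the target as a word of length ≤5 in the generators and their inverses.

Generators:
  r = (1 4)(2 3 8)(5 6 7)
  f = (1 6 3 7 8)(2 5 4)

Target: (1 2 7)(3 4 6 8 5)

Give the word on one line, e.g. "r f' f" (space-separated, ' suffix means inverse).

r f r' r' r'

  after r: (1 4)(2 3 8)(5 6 7)
  after f: (1 2 7 4 6 8 5 3)
  after r': (1 8 7)(2 6 3 4 5)
  after r': (1 3)(2 5 8 6)(4 7)
  after r': (1 2 7)(3 4 6 8 5)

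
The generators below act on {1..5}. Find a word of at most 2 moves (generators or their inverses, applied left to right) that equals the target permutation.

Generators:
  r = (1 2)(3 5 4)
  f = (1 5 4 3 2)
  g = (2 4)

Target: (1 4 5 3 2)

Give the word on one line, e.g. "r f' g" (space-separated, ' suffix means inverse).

r' g

  after r': (1 2)(3 4 5)
  after g: (1 4 5 3 2)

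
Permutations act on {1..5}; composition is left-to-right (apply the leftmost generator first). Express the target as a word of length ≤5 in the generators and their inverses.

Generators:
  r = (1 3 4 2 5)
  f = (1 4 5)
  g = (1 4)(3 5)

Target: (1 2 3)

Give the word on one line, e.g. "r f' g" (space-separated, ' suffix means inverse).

f' r' f g'

  after f': (1 5 4)
  after r': (1 2 4 5 3)
  after f: (1 2 5 3 4)
  after g': (1 2 3)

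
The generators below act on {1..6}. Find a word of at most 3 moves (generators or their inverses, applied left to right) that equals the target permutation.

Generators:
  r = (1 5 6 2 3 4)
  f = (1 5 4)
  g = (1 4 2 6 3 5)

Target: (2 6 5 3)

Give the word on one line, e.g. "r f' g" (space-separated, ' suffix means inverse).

  after f: (1 5 4)
  after r': (2 6 5 3)

f r'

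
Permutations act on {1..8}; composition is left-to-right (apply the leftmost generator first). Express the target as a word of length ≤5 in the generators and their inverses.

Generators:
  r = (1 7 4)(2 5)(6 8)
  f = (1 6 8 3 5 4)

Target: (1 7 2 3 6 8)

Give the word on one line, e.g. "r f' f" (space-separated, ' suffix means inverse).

r f' r' r' r'

  after r: (1 7 4)(2 5)(6 8)
  after f': (1 7 5 2 3 8)
  after r': (2 3 6 8 4 7)
  after r': (1 4)(2 3 8 7 5)
  after r': (1 7 2 3 6 8)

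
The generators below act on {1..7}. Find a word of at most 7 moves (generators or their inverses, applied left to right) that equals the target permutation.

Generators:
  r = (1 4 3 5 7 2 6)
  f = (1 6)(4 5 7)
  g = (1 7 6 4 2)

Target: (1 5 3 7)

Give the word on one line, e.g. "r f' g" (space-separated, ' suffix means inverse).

r' f' f' g f

  after r': (1 6 2 7 5 3 4)
  after f': (2 5 3 7 4 6)
  after f': (1 6 2 4)(3 5)
  after g: (1 4 7 6)(3 5)
  after f: (1 5 3 7)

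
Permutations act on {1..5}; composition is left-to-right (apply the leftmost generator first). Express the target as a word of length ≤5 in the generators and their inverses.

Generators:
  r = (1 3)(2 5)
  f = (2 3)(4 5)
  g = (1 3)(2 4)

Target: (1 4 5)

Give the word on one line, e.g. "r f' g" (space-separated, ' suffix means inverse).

r' f' g'

  after r': (1 3)(2 5)
  after f': (1 2 4 5 3)
  after g': (1 4 5)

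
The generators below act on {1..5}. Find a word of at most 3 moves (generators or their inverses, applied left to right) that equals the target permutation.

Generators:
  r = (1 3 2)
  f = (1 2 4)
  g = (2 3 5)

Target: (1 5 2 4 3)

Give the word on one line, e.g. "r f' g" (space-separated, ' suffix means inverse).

f r' g

  after f: (1 2 4)
  after r': (1 3)(2 4)
  after g: (1 5 2 4 3)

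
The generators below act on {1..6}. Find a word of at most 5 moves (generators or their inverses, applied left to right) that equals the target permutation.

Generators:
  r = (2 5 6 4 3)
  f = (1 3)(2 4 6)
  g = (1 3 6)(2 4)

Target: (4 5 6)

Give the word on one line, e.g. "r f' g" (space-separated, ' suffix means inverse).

r f g' r'

  after r: (2 5 6 4 3)
  after f: (1 3 4)(2 5)
  after g': (2 5 4 6 3)
  after r': (4 5 6)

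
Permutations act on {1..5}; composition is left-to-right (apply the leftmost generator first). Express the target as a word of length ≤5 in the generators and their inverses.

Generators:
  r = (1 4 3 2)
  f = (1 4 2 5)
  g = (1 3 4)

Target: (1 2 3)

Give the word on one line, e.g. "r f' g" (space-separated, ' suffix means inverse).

r' f' g' f r

  after r': (1 2 3 4)
  after f': (1 4 5 2 3)
  after g': (1 3 4 5 2)
  after f: (1 3 2 4)
  after r: (1 2 3)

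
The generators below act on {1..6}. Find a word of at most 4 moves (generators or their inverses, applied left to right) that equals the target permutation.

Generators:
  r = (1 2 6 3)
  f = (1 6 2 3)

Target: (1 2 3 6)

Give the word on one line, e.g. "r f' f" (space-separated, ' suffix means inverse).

f' r' f

  after f': (1 3 2 6)
  after r': (1 6 3)
  after f: (1 2 3 6)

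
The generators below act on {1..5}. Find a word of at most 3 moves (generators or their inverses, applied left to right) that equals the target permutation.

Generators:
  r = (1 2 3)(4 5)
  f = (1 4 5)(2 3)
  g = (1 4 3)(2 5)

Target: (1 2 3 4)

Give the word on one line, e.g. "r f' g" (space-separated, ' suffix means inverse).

  after f: (1 4 5)(2 3)
  after g: (1 3 5 4 2)
  after r': (1 2 3 4)

f g r'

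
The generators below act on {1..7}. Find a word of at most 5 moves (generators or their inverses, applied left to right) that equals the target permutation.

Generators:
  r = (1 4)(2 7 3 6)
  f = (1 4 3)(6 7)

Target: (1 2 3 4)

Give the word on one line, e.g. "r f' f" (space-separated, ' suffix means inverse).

f' r r

  after f': (1 3 4)(6 7)
  after r: (1 6 3)(2 7)
  after r: (1 2 3 4)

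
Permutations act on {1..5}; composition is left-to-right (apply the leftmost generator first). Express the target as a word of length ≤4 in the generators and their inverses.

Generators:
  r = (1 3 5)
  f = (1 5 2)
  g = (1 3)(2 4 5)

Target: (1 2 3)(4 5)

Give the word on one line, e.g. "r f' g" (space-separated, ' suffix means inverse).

  after f: (1 5 2)
  after g: (1 2 3)(4 5)

f g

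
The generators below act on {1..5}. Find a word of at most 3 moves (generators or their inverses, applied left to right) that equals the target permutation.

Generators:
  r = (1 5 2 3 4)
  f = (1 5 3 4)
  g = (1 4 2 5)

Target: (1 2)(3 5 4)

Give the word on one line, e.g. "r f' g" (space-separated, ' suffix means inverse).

r' g

  after r': (1 4 3 2 5)
  after g: (1 2)(3 5 4)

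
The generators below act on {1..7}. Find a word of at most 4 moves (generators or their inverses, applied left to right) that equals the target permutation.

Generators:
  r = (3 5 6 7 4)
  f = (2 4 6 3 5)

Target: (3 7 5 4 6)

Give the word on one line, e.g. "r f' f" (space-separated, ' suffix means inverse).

  after r': (3 4 7 6 5)
  after r': (3 7 5 4 6)

r' r'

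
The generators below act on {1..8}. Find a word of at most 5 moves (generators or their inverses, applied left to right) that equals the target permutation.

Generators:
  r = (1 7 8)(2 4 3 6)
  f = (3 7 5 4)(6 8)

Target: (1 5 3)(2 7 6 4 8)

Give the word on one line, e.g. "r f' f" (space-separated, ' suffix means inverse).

r' f f r' f

  after r': (1 8 7)(2 6 3 4)
  after f: (1 6 7)(2 8 5 4)
  after f: (1 8 4 2 6 5 3 7)
  after r': (1 7 8 2 3)(4 6 5)
  after f: (1 5 3)(2 7 6 4 8)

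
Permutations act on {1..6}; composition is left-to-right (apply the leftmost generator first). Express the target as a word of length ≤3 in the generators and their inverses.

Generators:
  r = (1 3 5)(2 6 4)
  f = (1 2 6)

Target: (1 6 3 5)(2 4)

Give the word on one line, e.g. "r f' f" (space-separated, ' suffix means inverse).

f r

  after f: (1 2 6)
  after r: (1 6 3 5)(2 4)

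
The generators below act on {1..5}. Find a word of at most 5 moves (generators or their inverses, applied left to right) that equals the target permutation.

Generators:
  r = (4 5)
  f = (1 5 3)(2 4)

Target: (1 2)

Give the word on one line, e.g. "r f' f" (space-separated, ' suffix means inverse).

  after f: (1 5 3)(2 4)
  after r': (1 4 2 5 3)
  after f': (1 2)

f r' f'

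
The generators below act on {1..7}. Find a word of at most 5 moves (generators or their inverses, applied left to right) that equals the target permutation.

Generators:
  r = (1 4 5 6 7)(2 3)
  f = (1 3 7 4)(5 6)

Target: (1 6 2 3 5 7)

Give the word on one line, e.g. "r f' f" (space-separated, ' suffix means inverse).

  after f: (1 3 7 4)(5 6)
  after r': (1 2 3 6 4 7)
  after r': (1 3 5 4 6)
  after f: (1 7 4 5)(3 6)
  after r': (1 6 2 3 5 7)

f r' r' f r'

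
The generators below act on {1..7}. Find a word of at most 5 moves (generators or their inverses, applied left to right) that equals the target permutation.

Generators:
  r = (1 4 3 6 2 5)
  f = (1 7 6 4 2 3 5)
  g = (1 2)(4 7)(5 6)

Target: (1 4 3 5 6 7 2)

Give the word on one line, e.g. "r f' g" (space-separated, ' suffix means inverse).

g f' f' f' g

  after g: (1 2)(4 7)(5 6)
  after f': (1 4)(2 5 7 6 3)
  after f': (1 6 2 3 4 5)
  after f': (1 7)(3 6 4)
  after g: (1 4 3 5 6 7 2)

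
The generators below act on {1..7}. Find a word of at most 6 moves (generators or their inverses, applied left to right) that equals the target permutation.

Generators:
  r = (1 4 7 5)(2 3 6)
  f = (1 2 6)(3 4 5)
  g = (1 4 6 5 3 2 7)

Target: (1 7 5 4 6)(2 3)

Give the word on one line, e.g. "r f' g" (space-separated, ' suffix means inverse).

  after r: (1 4 7 5)(2 3 6)
  after g: (1 6 7 3 5 4)
  after f: (2 6 7 4)
  after r: (1 4 3 6 5)
  after r: (1 7 5 4 6)(2 3)

r g f r r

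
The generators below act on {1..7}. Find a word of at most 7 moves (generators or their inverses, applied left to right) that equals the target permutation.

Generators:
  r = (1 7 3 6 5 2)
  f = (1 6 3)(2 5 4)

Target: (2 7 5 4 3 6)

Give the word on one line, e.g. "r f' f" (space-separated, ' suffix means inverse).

f' f' r' r' r'

  after f': (1 3 6)(2 4 5)
  after f': (1 6 3)(2 5 4)
  after r': (1 3 2 6 7)(4 5)
  after r': (1 7 2 3 5 4 6)
  after r': (2 7 5 4 3 6)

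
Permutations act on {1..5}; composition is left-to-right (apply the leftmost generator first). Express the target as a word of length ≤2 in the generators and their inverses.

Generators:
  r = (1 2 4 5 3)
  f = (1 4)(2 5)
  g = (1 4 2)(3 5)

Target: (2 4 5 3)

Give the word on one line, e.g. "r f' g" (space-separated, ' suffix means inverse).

g f

  after g: (1 4 2)(3 5)
  after f: (2 4 5 3)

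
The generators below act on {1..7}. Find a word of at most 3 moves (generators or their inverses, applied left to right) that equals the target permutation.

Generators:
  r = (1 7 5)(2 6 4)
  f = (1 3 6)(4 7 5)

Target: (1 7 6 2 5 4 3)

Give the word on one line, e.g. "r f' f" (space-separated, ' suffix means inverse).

  after r': (1 5 7)(2 4 6)
  after f: (1 4)(2 7 3 6)
  after f: (1 7 6 2 5 4 3)

r' f f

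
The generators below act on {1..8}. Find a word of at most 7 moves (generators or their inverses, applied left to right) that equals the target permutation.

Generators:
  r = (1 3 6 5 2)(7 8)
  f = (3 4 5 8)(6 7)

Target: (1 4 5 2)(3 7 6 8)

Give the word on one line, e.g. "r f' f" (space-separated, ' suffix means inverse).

  after r': (1 2 5 6 3)(7 8)
  after r': (1 5 3 2 6)
  after r': (1 6 2 3 5)(7 8)
  after r': (1 3 6 5 2)
  after f: (1 4 5 2)(3 7 6 8)

r' r' r' r' f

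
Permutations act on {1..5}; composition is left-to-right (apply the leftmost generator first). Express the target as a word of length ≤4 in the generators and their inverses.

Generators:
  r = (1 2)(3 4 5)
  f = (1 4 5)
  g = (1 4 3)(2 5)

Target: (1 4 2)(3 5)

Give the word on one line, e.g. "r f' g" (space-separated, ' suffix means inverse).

f f r'

  after f: (1 4 5)
  after f: (1 5 4)
  after r': (1 4 2)(3 5)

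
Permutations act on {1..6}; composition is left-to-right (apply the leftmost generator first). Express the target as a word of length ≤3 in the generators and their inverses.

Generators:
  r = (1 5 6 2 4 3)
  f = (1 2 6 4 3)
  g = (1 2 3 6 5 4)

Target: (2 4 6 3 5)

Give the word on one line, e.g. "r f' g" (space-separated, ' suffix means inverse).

  after g: (1 2 3 6 5 4)
  after g: (1 3 5)(2 6 4)
  after f: (2 4 6 3 5)

g g f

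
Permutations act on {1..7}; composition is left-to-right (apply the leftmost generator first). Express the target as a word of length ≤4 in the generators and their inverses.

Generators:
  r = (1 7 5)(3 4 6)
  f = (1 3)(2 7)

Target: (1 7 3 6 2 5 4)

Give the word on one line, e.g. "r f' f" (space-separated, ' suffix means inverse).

r f r f'

  after r: (1 7 5)(3 4 6)
  after f: (1 2 7 5 3 4 6)
  after r: (1 2 5 4 3 6 7)
  after f': (1 7 3 6 2 5 4)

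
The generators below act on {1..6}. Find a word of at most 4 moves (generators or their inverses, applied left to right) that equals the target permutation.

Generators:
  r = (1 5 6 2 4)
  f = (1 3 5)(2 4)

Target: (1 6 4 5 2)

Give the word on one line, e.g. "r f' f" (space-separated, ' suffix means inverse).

r r

  after r: (1 5 6 2 4)
  after r: (1 6 4 5 2)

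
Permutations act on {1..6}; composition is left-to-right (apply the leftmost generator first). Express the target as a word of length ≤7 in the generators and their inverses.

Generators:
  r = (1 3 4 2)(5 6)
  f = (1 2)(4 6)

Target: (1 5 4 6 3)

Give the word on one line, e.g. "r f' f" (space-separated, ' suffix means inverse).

r' r' f' r' f'

  after r': (1 2 4 3)(5 6)
  after r': (1 4)(2 3)
  after f': (1 6 4 2 3)
  after r': (1 5 6 3 2)
  after f': (1 5 4 6 3)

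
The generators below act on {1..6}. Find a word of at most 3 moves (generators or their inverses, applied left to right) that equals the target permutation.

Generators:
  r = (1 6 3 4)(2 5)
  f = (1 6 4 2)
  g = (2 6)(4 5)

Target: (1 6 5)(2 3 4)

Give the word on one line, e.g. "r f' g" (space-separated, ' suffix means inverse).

  after g': (2 6)(4 5)
  after r: (1 6 5)(2 3 4)

g' r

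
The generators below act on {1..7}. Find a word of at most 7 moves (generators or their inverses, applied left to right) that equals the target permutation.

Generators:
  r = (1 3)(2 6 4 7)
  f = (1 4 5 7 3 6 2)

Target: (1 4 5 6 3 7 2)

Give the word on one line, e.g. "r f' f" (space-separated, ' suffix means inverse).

r' r' r' f' r'

  after r': (1 3)(2 7 4 6)
  after r': (2 4)(6 7)
  after r': (1 3)(2 6 4 7)
  after f': (1 7 6)(2 3)(4 5)
  after r': (1 4 5 6 3 7 2)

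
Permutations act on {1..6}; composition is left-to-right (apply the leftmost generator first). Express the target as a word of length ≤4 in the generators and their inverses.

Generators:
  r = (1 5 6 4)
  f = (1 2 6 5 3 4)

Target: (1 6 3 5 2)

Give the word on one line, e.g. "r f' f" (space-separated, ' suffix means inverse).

  after r: (1 5 6 4)
  after f': (1 6 3 5 2)

r f'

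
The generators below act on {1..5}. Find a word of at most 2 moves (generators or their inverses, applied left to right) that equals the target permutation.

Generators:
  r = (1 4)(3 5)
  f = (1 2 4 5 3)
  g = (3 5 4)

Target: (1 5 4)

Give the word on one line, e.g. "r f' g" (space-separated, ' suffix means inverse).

  after r: (1 4)(3 5)
  after g': (1 5 4)

r g'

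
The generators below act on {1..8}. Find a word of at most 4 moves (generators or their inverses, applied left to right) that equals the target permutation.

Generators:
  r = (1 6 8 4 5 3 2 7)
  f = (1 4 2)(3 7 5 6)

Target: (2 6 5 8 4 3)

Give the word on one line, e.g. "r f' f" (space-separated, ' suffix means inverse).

  after r': (1 7 2 3 5 4 8 6)
  after r': (1 2 5 8)(3 4 6 7)
  after f: (2 6 5 8 4 3)

r' r' f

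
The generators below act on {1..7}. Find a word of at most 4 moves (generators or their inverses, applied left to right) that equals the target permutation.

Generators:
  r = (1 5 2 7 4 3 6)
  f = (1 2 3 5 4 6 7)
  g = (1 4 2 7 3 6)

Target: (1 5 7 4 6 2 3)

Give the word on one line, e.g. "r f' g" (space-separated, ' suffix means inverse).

  after f': (1 7 6 4 5 3 2)
  after r': (1 2 6 7 3 5 4)
  after r': (1 5 7 4 6 2 3)

f' r' r'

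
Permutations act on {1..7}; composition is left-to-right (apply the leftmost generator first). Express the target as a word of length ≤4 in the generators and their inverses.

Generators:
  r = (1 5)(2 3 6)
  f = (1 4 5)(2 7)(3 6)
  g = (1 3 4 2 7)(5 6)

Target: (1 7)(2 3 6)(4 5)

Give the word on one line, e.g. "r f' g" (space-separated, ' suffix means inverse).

  after f: (1 4 5)(2 7)(3 6)
  after g: (1 2)(3 5)(4 6)
  after g: (1 7)(2 3 6)(4 5)

f g g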